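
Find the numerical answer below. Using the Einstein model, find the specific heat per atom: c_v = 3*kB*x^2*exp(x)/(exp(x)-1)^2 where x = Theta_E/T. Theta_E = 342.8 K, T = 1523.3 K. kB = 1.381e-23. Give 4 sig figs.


Step 1: x = Theta_E/T = 342.8/1523.3 = 0.225
Step 2: x^2 = 0.05064
Step 3: exp(x) = 1.252
Step 4: c_v = 3*1.381e-23*0.05064*1.252/(1.252-1)^2 = 4.126e-23

4.126e-23


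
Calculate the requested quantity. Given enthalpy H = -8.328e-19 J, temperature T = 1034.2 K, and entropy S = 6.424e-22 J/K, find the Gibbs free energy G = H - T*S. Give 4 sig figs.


Step 1: T*S = 1034.2 * 6.424e-22 = 6.644e-19 J
Step 2: G = H - T*S = -8.328e-19 - 6.644e-19
Step 3: G = -1.497e-18 J

-1.497e-18


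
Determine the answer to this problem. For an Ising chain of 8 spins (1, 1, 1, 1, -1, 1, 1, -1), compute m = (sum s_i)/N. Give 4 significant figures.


Step 1: Count up spins (+1): 6, down spins (-1): 2
Step 2: Total magnetization M = 6 - 2 = 4
Step 3: m = M/N = 4/8 = 0.5

0.5


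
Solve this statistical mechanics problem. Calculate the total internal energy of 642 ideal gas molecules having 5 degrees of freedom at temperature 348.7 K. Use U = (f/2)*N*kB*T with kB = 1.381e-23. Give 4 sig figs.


Step 1: f/2 = 5/2 = 2.5
Step 2: N*kB*T = 642*1.381e-23*348.7 = 3.092e-18
Step 3: U = 2.5 * 3.092e-18 = 7.729e-18 J

7.729e-18


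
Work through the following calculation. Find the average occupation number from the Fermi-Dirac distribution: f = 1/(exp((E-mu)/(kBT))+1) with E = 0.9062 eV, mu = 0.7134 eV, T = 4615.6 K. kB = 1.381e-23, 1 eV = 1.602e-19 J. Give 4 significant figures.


Step 1: (E - mu) = 0.9062 - 0.7134 = 0.1928 eV
Step 2: Convert: (E-mu)*eV = 3.089e-20 J
Step 3: x = (E-mu)*eV/(kB*T) = 0.4846
Step 4: f = 1/(exp(0.4846)+1) = 0.3812

0.3812


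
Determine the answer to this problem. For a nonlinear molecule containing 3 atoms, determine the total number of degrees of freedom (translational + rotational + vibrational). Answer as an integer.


Step 1: Translational DOF = 3
Step 2: Rotational DOF (nonlinear) = 3
Step 3: Vibrational DOF = 3*3 - 6 = 3
Step 4: Total = 3 + 3 + 3 = 9

9


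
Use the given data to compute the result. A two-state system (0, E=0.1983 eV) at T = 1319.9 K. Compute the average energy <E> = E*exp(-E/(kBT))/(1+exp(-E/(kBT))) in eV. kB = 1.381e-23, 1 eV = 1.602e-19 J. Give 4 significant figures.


Step 1: beta*E = 0.1983*1.602e-19/(1.381e-23*1319.9) = 1.743
Step 2: exp(-beta*E) = 0.175
Step 3: <E> = 0.1983*0.175/(1+0.175) = 0.02954 eV

0.02954


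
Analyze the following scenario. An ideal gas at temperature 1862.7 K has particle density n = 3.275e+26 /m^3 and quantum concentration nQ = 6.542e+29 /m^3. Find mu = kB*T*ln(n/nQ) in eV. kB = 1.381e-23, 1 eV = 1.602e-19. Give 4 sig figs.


Step 1: n/nQ = 3.275e+26/6.542e+29 = 0.0005006
Step 2: ln(n/nQ) = -7.6
Step 3: mu = kB*T*ln(n/nQ) = 2.572e-20*-7.6 = -1.955e-19 J
Step 4: Convert to eV: -1.955e-19/1.602e-19 = -1.22 eV

-1.22


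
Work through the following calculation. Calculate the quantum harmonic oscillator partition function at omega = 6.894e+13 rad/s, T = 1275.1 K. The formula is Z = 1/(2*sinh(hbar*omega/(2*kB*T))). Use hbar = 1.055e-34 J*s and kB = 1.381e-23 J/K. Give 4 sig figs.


Step 1: Compute x = hbar*omega/(kB*T) = 1.055e-34*6.894e+13/(1.381e-23*1275.1) = 0.413
Step 2: x/2 = 0.2065
Step 3: sinh(x/2) = 0.208
Step 4: Z = 1/(2*0.208) = 2.404

2.404


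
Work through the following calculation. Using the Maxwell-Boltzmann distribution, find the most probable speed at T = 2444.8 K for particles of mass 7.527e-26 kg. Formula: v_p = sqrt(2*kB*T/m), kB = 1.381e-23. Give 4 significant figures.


Step 1: Numerator = 2*kB*T = 2*1.381e-23*2444.8 = 6.753e-20
Step 2: Ratio = 6.753e-20 / 7.527e-26 = 8.971e+05
Step 3: v_p = sqrt(8.971e+05) = 947.2 m/s

947.2


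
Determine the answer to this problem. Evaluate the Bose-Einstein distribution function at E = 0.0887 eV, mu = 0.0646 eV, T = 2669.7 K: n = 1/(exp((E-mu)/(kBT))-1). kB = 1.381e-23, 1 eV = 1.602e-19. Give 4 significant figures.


Step 1: (E - mu) = 0.0241 eV
Step 2: x = (E-mu)*eV/(kB*T) = 0.0241*1.602e-19/(1.381e-23*2669.7) = 0.1047
Step 3: exp(x) = 1.11
Step 4: n = 1/(exp(x)-1) = 9.058

9.058


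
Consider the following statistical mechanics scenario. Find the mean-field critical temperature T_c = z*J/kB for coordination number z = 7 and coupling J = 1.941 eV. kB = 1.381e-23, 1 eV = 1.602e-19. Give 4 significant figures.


Step 1: z*J = 7*1.941 = 13.59 eV
Step 2: Convert to Joules: 13.59*1.602e-19 = 2.177e-18 J
Step 3: T_c = 2.177e-18 / 1.381e-23 = 1.576e+05 K

1.576e+05


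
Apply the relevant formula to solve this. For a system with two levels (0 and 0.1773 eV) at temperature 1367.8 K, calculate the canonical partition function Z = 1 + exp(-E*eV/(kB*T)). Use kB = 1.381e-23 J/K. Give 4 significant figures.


Step 1: Compute beta*E = E*eV/(kB*T) = 0.1773*1.602e-19/(1.381e-23*1367.8) = 1.504
Step 2: exp(-beta*E) = exp(-1.504) = 0.2223
Step 3: Z = 1 + 0.2223 = 1.222

1.222


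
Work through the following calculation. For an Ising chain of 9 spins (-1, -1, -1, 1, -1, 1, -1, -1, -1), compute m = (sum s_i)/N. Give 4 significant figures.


Step 1: Count up spins (+1): 2, down spins (-1): 7
Step 2: Total magnetization M = 2 - 7 = -5
Step 3: m = M/N = -5/9 = -0.5556

-0.5556


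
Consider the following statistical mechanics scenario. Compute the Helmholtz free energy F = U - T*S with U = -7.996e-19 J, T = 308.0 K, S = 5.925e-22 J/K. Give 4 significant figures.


Step 1: T*S = 308.0 * 5.925e-22 = 1.825e-19 J
Step 2: F = U - T*S = -7.996e-19 - 1.825e-19
Step 3: F = -9.821e-19 J

-9.821e-19


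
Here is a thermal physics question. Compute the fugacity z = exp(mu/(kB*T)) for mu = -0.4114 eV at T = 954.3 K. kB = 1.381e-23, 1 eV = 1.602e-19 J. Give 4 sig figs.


Step 1: Convert mu to Joules: -0.4114*1.602e-19 = -6.591e-20 J
Step 2: kB*T = 1.381e-23*954.3 = 1.318e-20 J
Step 3: mu/(kB*T) = -5.001
Step 4: z = exp(-5.001) = 0.006732

0.006732


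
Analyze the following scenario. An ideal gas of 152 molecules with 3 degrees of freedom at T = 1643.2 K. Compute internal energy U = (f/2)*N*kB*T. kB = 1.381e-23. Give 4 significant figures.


Step 1: f/2 = 3/2 = 1.5
Step 2: N*kB*T = 152*1.381e-23*1643.2 = 3.449e-18
Step 3: U = 1.5 * 3.449e-18 = 5.174e-18 J

5.174e-18


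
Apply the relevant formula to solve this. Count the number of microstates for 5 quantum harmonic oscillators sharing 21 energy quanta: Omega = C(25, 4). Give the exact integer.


Step 1: Use binomial coefficient C(25, 4)
Step 2: Numerator = 25! / 21!
Step 3: Denominator = 4!
Step 4: Omega = 12650

12650


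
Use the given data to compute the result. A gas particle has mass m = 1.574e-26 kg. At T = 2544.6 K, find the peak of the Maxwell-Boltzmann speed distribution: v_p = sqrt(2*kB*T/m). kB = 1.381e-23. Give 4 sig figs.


Step 1: Numerator = 2*kB*T = 2*1.381e-23*2544.6 = 7.028e-20
Step 2: Ratio = 7.028e-20 / 1.574e-26 = 4.465e+06
Step 3: v_p = sqrt(4.465e+06) = 2113 m/s

2113


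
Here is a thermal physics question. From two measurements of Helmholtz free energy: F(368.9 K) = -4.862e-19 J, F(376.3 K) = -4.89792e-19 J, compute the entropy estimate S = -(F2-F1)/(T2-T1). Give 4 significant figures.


Step 1: dF = F2 - F1 = -4.89792e-19 - (-4.862e-19) = -3.592e-21 J
Step 2: dT = T2 - T1 = 376.3 - 368.9 = 7.4 K
Step 3: S = -dF/dT = -(-3.592e-21)/7.4 = 4.854e-22 J/K

4.854e-22


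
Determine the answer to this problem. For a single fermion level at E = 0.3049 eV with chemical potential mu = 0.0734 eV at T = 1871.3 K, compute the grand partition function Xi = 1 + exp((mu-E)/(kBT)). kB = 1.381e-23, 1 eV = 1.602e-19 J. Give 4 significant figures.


Step 1: (mu - E) = 0.0734 - 0.3049 = -0.2315 eV
Step 2: x = (mu-E)*eV/(kB*T) = -0.2315*1.602e-19/(1.381e-23*1871.3) = -1.435
Step 3: exp(x) = 0.2381
Step 4: Xi = 1 + 0.2381 = 1.238

1.238


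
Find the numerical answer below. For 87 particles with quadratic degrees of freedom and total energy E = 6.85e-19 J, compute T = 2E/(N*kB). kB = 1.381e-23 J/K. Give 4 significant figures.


Step 1: Numerator = 2*E = 2*6.85e-19 = 1.37e-18 J
Step 2: Denominator = N*kB = 87*1.381e-23 = 1.201e-21
Step 3: T = 1.37e-18 / 1.201e-21 = 1140 K

1140


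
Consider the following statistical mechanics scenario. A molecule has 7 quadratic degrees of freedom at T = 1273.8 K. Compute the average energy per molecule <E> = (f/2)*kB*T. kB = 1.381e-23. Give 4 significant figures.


Step 1: f/2 = 7/2 = 3.5
Step 2: kB*T = 1.381e-23 * 1273.8 = 1.759e-20
Step 3: <E> = 3.5 * 1.759e-20 = 6.157e-20 J

6.157e-20


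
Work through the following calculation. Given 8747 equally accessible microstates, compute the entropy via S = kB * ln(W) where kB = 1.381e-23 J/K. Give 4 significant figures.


Step 1: ln(W) = ln(8747) = 9.076
Step 2: S = kB * ln(W) = 1.381e-23 * 9.076
Step 3: S = 1.253e-22 J/K

1.253e-22


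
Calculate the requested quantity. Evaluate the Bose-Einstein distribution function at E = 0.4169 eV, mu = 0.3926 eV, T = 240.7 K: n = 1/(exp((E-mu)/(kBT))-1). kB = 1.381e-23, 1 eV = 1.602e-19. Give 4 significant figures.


Step 1: (E - mu) = 0.0243 eV
Step 2: x = (E-mu)*eV/(kB*T) = 0.0243*1.602e-19/(1.381e-23*240.7) = 1.171
Step 3: exp(x) = 3.226
Step 4: n = 1/(exp(x)-1) = 0.4493

0.4493


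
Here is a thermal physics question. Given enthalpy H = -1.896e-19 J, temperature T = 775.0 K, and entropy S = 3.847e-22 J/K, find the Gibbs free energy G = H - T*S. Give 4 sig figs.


Step 1: T*S = 775.0 * 3.847e-22 = 2.981e-19 J
Step 2: G = H - T*S = -1.896e-19 - 2.981e-19
Step 3: G = -4.877e-19 J

-4.877e-19


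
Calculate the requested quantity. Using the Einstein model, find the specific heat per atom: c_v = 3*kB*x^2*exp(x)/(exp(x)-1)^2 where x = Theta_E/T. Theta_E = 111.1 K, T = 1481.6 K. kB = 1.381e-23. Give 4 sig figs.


Step 1: x = Theta_E/T = 111.1/1481.6 = 0.07499
Step 2: x^2 = 0.005623
Step 3: exp(x) = 1.078
Step 4: c_v = 3*1.381e-23*0.005623*1.078/(1.078-1)^2 = 4.141e-23

4.141e-23


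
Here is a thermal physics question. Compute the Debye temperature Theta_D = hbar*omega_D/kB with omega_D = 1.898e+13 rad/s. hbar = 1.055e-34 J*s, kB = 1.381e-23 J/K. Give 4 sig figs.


Step 1: hbar*omega_D = 1.055e-34 * 1.898e+13 = 2.002e-21 J
Step 2: Theta_D = 2.002e-21 / 1.381e-23
Step 3: Theta_D = 145 K

145


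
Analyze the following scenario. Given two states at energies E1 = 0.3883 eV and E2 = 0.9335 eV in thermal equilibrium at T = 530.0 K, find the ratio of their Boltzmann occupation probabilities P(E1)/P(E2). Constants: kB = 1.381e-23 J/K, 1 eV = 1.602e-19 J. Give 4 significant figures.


Step 1: Compute energy difference dE = E1 - E2 = 0.3883 - 0.9335 = -0.5452 eV
Step 2: Convert to Joules: dE_J = -0.5452 * 1.602e-19 = -8.734e-20 J
Step 3: Compute exponent = -dE_J / (kB * T) = -(-8.734e-20) / (1.381e-23 * 530.0) = 11.93
Step 4: P(E1)/P(E2) = exp(11.93) = 1.522e+05

1.522e+05


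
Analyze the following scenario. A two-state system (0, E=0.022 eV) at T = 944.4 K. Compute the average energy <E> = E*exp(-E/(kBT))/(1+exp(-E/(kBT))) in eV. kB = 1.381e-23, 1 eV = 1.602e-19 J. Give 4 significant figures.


Step 1: beta*E = 0.022*1.602e-19/(1.381e-23*944.4) = 0.2702
Step 2: exp(-beta*E) = 0.7632
Step 3: <E> = 0.022*0.7632/(1+0.7632) = 0.009523 eV

0.009523


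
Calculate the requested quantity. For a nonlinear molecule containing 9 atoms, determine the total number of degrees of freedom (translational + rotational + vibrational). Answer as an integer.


Step 1: Translational DOF = 3
Step 2: Rotational DOF (nonlinear) = 3
Step 3: Vibrational DOF = 3*9 - 6 = 21
Step 4: Total = 3 + 3 + 21 = 27

27


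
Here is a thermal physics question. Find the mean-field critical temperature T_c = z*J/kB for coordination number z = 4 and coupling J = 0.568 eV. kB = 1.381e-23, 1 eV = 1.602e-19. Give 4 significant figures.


Step 1: z*J = 4*0.568 = 2.272 eV
Step 2: Convert to Joules: 2.272*1.602e-19 = 3.64e-19 J
Step 3: T_c = 3.64e-19 / 1.381e-23 = 2.636e+04 K

2.636e+04


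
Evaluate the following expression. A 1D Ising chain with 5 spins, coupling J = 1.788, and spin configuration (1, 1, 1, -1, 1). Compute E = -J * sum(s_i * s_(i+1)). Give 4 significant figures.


Step 1: Nearest-neighbor products: 1, 1, -1, -1
Step 2: Sum of products = 0
Step 3: E = -1.788 * 0 = 0

0


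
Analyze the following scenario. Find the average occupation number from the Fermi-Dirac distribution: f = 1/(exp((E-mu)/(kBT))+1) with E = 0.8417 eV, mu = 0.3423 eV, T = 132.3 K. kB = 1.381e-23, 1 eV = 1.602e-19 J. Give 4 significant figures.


Step 1: (E - mu) = 0.8417 - 0.3423 = 0.4994 eV
Step 2: Convert: (E-mu)*eV = 8e-20 J
Step 3: x = (E-mu)*eV/(kB*T) = 43.79
Step 4: f = 1/(exp(43.79)+1) = 9.616e-20

9.616e-20


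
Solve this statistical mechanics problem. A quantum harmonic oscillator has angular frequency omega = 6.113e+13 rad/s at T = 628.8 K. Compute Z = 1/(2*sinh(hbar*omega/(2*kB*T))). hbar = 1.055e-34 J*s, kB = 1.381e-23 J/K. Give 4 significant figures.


Step 1: Compute x = hbar*omega/(kB*T) = 1.055e-34*6.113e+13/(1.381e-23*628.8) = 0.7427
Step 2: x/2 = 0.3713
Step 3: sinh(x/2) = 0.3799
Step 4: Z = 1/(2*0.3799) = 1.316

1.316


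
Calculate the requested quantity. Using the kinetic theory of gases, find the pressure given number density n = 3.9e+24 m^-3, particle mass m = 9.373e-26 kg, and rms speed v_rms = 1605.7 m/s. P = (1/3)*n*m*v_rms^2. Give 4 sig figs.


Step 1: v_rms^2 = 1605.7^2 = 2.578e+06
Step 2: n*m = 3.9e+24*9.373e-26 = 0.3655
Step 3: P = (1/3)*0.3655*2.578e+06 = 3.142e+05 Pa

3.142e+05


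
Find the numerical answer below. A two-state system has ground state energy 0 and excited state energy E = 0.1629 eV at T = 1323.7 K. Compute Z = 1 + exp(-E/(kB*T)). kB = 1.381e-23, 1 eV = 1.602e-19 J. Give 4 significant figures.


Step 1: Compute beta*E = E*eV/(kB*T) = 0.1629*1.602e-19/(1.381e-23*1323.7) = 1.428
Step 2: exp(-beta*E) = exp(-1.428) = 0.2399
Step 3: Z = 1 + 0.2399 = 1.24

1.24


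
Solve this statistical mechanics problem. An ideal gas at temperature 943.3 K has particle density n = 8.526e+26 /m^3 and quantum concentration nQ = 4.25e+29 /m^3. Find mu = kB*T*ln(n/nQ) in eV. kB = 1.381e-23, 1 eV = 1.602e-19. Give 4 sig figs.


Step 1: n/nQ = 8.526e+26/4.25e+29 = 0.002006
Step 2: ln(n/nQ) = -6.212
Step 3: mu = kB*T*ln(n/nQ) = 1.303e-20*-6.212 = -8.092e-20 J
Step 4: Convert to eV: -8.092e-20/1.602e-19 = -0.5051 eV

-0.5051


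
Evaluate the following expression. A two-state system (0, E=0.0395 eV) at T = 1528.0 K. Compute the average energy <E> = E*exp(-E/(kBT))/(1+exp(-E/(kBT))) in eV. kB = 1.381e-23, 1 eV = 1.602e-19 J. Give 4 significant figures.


Step 1: beta*E = 0.0395*1.602e-19/(1.381e-23*1528.0) = 0.2999
Step 2: exp(-beta*E) = 0.7409
Step 3: <E> = 0.0395*0.7409/(1+0.7409) = 0.01681 eV

0.01681


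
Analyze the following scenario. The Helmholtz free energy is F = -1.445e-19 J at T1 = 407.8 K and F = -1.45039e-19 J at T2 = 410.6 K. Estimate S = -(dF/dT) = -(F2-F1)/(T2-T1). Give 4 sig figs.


Step 1: dF = F2 - F1 = -1.45039e-19 - (-1.445e-19) = -5.39e-22 J
Step 2: dT = T2 - T1 = 410.6 - 407.8 = 2.8 K
Step 3: S = -dF/dT = -(-5.39e-22)/2.8 = 1.925e-22 J/K

1.925e-22


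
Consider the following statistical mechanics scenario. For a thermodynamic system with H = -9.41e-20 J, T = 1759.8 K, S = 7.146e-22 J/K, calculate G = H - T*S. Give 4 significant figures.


Step 1: T*S = 1759.8 * 7.146e-22 = 1.258e-18 J
Step 2: G = H - T*S = -9.41e-20 - 1.258e-18
Step 3: G = -1.352e-18 J

-1.352e-18


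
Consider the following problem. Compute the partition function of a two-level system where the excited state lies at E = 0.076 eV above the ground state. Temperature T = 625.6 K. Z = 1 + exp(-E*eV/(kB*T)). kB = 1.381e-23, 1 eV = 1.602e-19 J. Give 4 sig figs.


Step 1: Compute beta*E = E*eV/(kB*T) = 0.076*1.602e-19/(1.381e-23*625.6) = 1.409
Step 2: exp(-beta*E) = exp(-1.409) = 0.2443
Step 3: Z = 1 + 0.2443 = 1.244

1.244


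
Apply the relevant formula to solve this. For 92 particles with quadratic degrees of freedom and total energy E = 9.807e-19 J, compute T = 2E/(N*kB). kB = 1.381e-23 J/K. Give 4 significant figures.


Step 1: Numerator = 2*E = 2*9.807e-19 = 1.961e-18 J
Step 2: Denominator = N*kB = 92*1.381e-23 = 1.271e-21
Step 3: T = 1.961e-18 / 1.271e-21 = 1544 K

1544


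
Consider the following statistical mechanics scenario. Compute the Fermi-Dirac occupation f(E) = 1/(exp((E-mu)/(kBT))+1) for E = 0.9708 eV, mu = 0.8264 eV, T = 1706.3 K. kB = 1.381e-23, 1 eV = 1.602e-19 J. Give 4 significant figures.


Step 1: (E - mu) = 0.9708 - 0.8264 = 0.1444 eV
Step 2: Convert: (E-mu)*eV = 2.313e-20 J
Step 3: x = (E-mu)*eV/(kB*T) = 0.9817
Step 4: f = 1/(exp(0.9817)+1) = 0.2726

0.2726


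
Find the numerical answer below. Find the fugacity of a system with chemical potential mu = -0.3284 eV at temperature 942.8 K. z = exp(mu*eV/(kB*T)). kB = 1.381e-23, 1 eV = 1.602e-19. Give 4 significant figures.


Step 1: Convert mu to Joules: -0.3284*1.602e-19 = -5.261e-20 J
Step 2: kB*T = 1.381e-23*942.8 = 1.302e-20 J
Step 3: mu/(kB*T) = -4.041
Step 4: z = exp(-4.041) = 0.01759

0.01759


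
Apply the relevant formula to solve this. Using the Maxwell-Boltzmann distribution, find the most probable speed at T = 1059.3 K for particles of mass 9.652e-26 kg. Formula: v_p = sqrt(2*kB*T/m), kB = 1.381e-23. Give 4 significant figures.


Step 1: Numerator = 2*kB*T = 2*1.381e-23*1059.3 = 2.926e-20
Step 2: Ratio = 2.926e-20 / 9.652e-26 = 3.031e+05
Step 3: v_p = sqrt(3.031e+05) = 550.6 m/s

550.6


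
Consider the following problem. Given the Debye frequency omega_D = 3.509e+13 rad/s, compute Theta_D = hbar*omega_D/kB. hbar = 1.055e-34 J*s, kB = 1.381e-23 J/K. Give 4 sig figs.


Step 1: hbar*omega_D = 1.055e-34 * 3.509e+13 = 3.702e-21 J
Step 2: Theta_D = 3.702e-21 / 1.381e-23
Step 3: Theta_D = 268.1 K

268.1


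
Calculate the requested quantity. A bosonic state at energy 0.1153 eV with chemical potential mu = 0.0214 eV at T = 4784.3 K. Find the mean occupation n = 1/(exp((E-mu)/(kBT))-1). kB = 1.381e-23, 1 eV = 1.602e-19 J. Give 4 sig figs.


Step 1: (E - mu) = 0.0939 eV
Step 2: x = (E-mu)*eV/(kB*T) = 0.0939*1.602e-19/(1.381e-23*4784.3) = 0.2277
Step 3: exp(x) = 1.256
Step 4: n = 1/(exp(x)-1) = 3.911

3.911


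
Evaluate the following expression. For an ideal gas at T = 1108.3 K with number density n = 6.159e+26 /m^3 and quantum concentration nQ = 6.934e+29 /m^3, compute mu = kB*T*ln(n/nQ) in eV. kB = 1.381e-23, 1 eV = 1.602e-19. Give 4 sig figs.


Step 1: n/nQ = 6.159e+26/6.934e+29 = 0.0008882
Step 2: ln(n/nQ) = -7.026
Step 3: mu = kB*T*ln(n/nQ) = 1.531e-20*-7.026 = -1.075e-19 J
Step 4: Convert to eV: -1.075e-19/1.602e-19 = -0.6713 eV

-0.6713


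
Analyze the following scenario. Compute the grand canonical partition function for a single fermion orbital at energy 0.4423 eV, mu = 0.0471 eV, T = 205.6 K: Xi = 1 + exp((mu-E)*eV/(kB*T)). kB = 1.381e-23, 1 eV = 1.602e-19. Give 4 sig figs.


Step 1: (mu - E) = 0.0471 - 0.4423 = -0.3952 eV
Step 2: x = (mu-E)*eV/(kB*T) = -0.3952*1.602e-19/(1.381e-23*205.6) = -22.3
Step 3: exp(x) = 2.071e-10
Step 4: Xi = 1 + 2.071e-10 = 1

1


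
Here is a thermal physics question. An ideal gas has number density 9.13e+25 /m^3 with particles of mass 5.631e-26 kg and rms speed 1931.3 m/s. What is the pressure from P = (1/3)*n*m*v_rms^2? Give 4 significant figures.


Step 1: v_rms^2 = 1931.3^2 = 3.73e+06
Step 2: n*m = 9.13e+25*5.631e-26 = 5.141
Step 3: P = (1/3)*5.141*3.73e+06 = 6.392e+06 Pa

6.392e+06


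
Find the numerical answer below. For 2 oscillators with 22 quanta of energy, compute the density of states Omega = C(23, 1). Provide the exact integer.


Step 1: Use binomial coefficient C(23, 1)
Step 2: Numerator = 23! / 22!
Step 3: Denominator = 1!
Step 4: Omega = 23

23


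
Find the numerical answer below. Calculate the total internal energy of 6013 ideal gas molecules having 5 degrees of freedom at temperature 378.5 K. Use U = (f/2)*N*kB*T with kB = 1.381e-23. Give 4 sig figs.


Step 1: f/2 = 5/2 = 2.5
Step 2: N*kB*T = 6013*1.381e-23*378.5 = 3.143e-17
Step 3: U = 2.5 * 3.143e-17 = 7.858e-17 J

7.858e-17


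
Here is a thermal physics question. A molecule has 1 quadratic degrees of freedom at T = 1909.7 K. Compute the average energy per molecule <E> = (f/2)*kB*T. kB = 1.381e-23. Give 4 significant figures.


Step 1: f/2 = 1/2 = 0.5
Step 2: kB*T = 1.381e-23 * 1909.7 = 2.637e-20
Step 3: <E> = 0.5 * 2.637e-20 = 1.319e-20 J

1.319e-20


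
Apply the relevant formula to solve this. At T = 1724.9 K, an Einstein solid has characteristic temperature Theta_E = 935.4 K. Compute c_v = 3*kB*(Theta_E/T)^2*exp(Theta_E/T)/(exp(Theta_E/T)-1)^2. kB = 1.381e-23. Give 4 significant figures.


Step 1: x = Theta_E/T = 935.4/1724.9 = 0.5423
Step 2: x^2 = 0.2941
Step 3: exp(x) = 1.72
Step 4: c_v = 3*1.381e-23*0.2941*1.72/(1.72-1)^2 = 4.043e-23

4.043e-23


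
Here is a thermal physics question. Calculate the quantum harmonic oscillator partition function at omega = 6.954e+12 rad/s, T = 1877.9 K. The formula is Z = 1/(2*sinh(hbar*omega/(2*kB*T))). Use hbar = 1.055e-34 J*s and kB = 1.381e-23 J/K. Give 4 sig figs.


Step 1: Compute x = hbar*omega/(kB*T) = 1.055e-34*6.954e+12/(1.381e-23*1877.9) = 0.02829
Step 2: x/2 = 0.01414
Step 3: sinh(x/2) = 0.01415
Step 4: Z = 1/(2*0.01415) = 35.35

35.35


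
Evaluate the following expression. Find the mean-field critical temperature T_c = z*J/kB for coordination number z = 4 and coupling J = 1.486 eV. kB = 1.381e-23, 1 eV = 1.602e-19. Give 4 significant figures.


Step 1: z*J = 4*1.486 = 5.944 eV
Step 2: Convert to Joules: 5.944*1.602e-19 = 9.522e-19 J
Step 3: T_c = 9.522e-19 / 1.381e-23 = 6.895e+04 K

6.895e+04


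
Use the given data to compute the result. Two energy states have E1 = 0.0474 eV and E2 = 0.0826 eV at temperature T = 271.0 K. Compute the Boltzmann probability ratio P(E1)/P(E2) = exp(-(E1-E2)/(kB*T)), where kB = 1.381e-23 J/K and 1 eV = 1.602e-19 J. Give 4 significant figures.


Step 1: Compute energy difference dE = E1 - E2 = 0.0474 - 0.0826 = -0.0352 eV
Step 2: Convert to Joules: dE_J = -0.0352 * 1.602e-19 = -5.639e-21 J
Step 3: Compute exponent = -dE_J / (kB * T) = -(-5.639e-21) / (1.381e-23 * 271.0) = 1.507
Step 4: P(E1)/P(E2) = exp(1.507) = 4.512

4.512


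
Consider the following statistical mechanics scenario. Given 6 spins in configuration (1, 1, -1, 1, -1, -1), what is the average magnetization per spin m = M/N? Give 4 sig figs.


Step 1: Count up spins (+1): 3, down spins (-1): 3
Step 2: Total magnetization M = 3 - 3 = 0
Step 3: m = M/N = 0/6 = 0

0


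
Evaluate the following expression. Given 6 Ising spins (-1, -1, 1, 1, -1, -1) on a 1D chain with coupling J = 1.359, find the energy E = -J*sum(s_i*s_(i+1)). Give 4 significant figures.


Step 1: Nearest-neighbor products: 1, -1, 1, -1, 1
Step 2: Sum of products = 1
Step 3: E = -1.359 * 1 = -1.359

-1.359


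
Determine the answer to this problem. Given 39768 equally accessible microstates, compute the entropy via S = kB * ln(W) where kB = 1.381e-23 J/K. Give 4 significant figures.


Step 1: ln(W) = ln(39768) = 10.59
Step 2: S = kB * ln(W) = 1.381e-23 * 10.59
Step 3: S = 1.463e-22 J/K

1.463e-22


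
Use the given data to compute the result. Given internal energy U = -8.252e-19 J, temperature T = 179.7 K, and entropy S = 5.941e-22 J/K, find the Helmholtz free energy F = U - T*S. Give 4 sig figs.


Step 1: T*S = 179.7 * 5.941e-22 = 1.068e-19 J
Step 2: F = U - T*S = -8.252e-19 - 1.068e-19
Step 3: F = -9.32e-19 J

-9.32e-19


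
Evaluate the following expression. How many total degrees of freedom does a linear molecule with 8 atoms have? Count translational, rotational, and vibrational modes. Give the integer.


Step 1: Translational DOF = 3
Step 2: Rotational DOF (linear) = 2
Step 3: Vibrational DOF = 3*8 - 5 = 19
Step 4: Total = 3 + 2 + 19 = 24

24


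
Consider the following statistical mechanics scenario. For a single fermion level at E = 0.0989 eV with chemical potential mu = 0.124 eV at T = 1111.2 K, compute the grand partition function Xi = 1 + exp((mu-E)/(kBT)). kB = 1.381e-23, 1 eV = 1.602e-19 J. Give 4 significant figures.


Step 1: (mu - E) = 0.124 - 0.0989 = 0.0251 eV
Step 2: x = (mu-E)*eV/(kB*T) = 0.0251*1.602e-19/(1.381e-23*1111.2) = 0.262
Step 3: exp(x) = 1.3
Step 4: Xi = 1 + 1.3 = 2.3

2.3


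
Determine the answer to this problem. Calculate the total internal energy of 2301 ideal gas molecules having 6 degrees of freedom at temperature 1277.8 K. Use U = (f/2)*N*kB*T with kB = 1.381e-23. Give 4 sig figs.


Step 1: f/2 = 6/2 = 3.0
Step 2: N*kB*T = 2301*1.381e-23*1277.8 = 4.06e-17
Step 3: U = 3.0 * 4.06e-17 = 1.218e-16 J

1.218e-16


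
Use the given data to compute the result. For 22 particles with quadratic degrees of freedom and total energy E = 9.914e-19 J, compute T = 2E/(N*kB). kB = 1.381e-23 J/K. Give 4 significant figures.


Step 1: Numerator = 2*E = 2*9.914e-19 = 1.983e-18 J
Step 2: Denominator = N*kB = 22*1.381e-23 = 3.038e-22
Step 3: T = 1.983e-18 / 3.038e-22 = 6526 K

6526


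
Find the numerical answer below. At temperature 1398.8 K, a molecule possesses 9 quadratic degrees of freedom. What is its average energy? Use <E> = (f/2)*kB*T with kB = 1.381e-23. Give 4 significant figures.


Step 1: f/2 = 9/2 = 4.5
Step 2: kB*T = 1.381e-23 * 1398.8 = 1.932e-20
Step 3: <E> = 4.5 * 1.932e-20 = 8.693e-20 J

8.693e-20


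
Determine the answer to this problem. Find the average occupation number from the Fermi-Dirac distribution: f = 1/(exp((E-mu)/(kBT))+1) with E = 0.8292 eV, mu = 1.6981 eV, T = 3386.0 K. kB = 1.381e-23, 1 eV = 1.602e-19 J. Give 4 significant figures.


Step 1: (E - mu) = 0.8292 - 1.6981 = -0.8689 eV
Step 2: Convert: (E-mu)*eV = -1.392e-19 J
Step 3: x = (E-mu)*eV/(kB*T) = -2.977
Step 4: f = 1/(exp(-2.977)+1) = 0.9515

0.9515


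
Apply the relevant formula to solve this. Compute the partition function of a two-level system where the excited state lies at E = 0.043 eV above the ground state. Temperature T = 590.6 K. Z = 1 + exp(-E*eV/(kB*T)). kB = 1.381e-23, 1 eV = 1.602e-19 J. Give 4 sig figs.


Step 1: Compute beta*E = E*eV/(kB*T) = 0.043*1.602e-19/(1.381e-23*590.6) = 0.8446
Step 2: exp(-beta*E) = exp(-0.8446) = 0.4297
Step 3: Z = 1 + 0.4297 = 1.43

1.43


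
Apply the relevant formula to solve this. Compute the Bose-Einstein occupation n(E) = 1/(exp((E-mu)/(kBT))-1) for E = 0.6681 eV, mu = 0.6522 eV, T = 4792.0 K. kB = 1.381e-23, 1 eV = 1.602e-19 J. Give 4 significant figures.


Step 1: (E - mu) = 0.0159 eV
Step 2: x = (E-mu)*eV/(kB*T) = 0.0159*1.602e-19/(1.381e-23*4792.0) = 0.03849
Step 3: exp(x) = 1.039
Step 4: n = 1/(exp(x)-1) = 25.48

25.48


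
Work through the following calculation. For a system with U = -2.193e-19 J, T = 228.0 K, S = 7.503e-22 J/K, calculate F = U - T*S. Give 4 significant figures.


Step 1: T*S = 228.0 * 7.503e-22 = 1.711e-19 J
Step 2: F = U - T*S = -2.193e-19 - 1.711e-19
Step 3: F = -3.904e-19 J

-3.904e-19


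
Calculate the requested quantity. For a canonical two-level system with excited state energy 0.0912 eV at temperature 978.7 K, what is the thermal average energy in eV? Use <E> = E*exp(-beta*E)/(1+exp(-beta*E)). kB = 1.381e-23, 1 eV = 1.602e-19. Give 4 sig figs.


Step 1: beta*E = 0.0912*1.602e-19/(1.381e-23*978.7) = 1.081
Step 2: exp(-beta*E) = 0.3393
Step 3: <E> = 0.0912*0.3393/(1+0.3393) = 0.0231 eV

0.0231


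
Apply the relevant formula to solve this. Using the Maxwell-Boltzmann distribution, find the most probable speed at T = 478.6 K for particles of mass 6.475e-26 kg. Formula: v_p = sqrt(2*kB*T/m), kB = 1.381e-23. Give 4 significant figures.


Step 1: Numerator = 2*kB*T = 2*1.381e-23*478.6 = 1.322e-20
Step 2: Ratio = 1.322e-20 / 6.475e-26 = 2.042e+05
Step 3: v_p = sqrt(2.042e+05) = 451.8 m/s

451.8


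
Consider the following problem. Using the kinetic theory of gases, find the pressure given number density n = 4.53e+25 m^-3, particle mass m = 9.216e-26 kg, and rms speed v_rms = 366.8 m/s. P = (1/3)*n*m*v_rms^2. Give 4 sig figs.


Step 1: v_rms^2 = 366.8^2 = 1.345e+05
Step 2: n*m = 4.53e+25*9.216e-26 = 4.175
Step 3: P = (1/3)*4.175*1.345e+05 = 1.872e+05 Pa

1.872e+05


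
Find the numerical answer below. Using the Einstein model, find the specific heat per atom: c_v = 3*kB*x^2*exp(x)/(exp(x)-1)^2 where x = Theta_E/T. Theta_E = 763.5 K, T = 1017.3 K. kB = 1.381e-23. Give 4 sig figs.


Step 1: x = Theta_E/T = 763.5/1017.3 = 0.7505
Step 2: x^2 = 0.5633
Step 3: exp(x) = 2.118
Step 4: c_v = 3*1.381e-23*0.5633*2.118/(2.118-1)^2 = 3.954e-23

3.954e-23


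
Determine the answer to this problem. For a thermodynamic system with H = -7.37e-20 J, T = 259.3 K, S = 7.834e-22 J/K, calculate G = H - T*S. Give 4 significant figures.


Step 1: T*S = 259.3 * 7.834e-22 = 2.031e-19 J
Step 2: G = H - T*S = -7.37e-20 - 2.031e-19
Step 3: G = -2.768e-19 J

-2.768e-19


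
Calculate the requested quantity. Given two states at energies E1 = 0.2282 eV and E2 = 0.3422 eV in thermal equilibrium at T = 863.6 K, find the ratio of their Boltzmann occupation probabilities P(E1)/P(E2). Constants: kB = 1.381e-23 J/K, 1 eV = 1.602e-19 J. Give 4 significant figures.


Step 1: Compute energy difference dE = E1 - E2 = 0.2282 - 0.3422 = -0.114 eV
Step 2: Convert to Joules: dE_J = -0.114 * 1.602e-19 = -1.826e-20 J
Step 3: Compute exponent = -dE_J / (kB * T) = -(-1.826e-20) / (1.381e-23 * 863.6) = 1.531
Step 4: P(E1)/P(E2) = exp(1.531) = 4.624

4.624


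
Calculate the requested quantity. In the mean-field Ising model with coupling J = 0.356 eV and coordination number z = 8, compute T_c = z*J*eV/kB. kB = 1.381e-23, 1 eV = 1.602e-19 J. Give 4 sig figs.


Step 1: z*J = 8*0.356 = 2.848 eV
Step 2: Convert to Joules: 2.848*1.602e-19 = 4.562e-19 J
Step 3: T_c = 4.562e-19 / 1.381e-23 = 3.304e+04 K

3.304e+04


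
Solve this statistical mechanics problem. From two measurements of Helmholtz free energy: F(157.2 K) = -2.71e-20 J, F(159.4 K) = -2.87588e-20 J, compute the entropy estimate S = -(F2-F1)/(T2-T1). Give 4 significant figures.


Step 1: dF = F2 - F1 = -2.87588e-20 - (-2.71e-20) = -1.6588e-21 J
Step 2: dT = T2 - T1 = 159.4 - 157.2 = 2.2 K
Step 3: S = -dF/dT = -(-1.6588e-21)/2.2 = 7.54e-22 J/K

7.54e-22


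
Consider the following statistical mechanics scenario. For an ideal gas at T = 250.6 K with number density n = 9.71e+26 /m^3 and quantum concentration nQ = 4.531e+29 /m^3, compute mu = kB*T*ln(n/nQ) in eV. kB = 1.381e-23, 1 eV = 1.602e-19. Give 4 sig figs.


Step 1: n/nQ = 9.71e+26/4.531e+29 = 0.002143
Step 2: ln(n/nQ) = -6.146
Step 3: mu = kB*T*ln(n/nQ) = 3.461e-21*-6.146 = -2.127e-20 J
Step 4: Convert to eV: -2.127e-20/1.602e-19 = -0.1328 eV

-0.1328


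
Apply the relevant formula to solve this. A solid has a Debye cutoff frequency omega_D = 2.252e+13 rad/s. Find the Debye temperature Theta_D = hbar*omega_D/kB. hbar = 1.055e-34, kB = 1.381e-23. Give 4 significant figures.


Step 1: hbar*omega_D = 1.055e-34 * 2.252e+13 = 2.376e-21 J
Step 2: Theta_D = 2.376e-21 / 1.381e-23
Step 3: Theta_D = 172 K

172


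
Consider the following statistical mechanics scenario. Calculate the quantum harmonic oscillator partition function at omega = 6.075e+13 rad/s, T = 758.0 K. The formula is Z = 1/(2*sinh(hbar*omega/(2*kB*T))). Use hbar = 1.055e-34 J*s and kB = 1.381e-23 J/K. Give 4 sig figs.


Step 1: Compute x = hbar*omega/(kB*T) = 1.055e-34*6.075e+13/(1.381e-23*758.0) = 0.6123
Step 2: x/2 = 0.3061
Step 3: sinh(x/2) = 0.3109
Step 4: Z = 1/(2*0.3109) = 1.608

1.608


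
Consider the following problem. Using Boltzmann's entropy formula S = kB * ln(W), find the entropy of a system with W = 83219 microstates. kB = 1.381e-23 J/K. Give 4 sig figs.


Step 1: ln(W) = ln(83219) = 11.33
Step 2: S = kB * ln(W) = 1.381e-23 * 11.33
Step 3: S = 1.565e-22 J/K

1.565e-22


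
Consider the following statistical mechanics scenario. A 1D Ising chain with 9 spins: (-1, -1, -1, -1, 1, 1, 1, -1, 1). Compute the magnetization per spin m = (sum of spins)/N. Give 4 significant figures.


Step 1: Count up spins (+1): 4, down spins (-1): 5
Step 2: Total magnetization M = 4 - 5 = -1
Step 3: m = M/N = -1/9 = -0.1111

-0.1111


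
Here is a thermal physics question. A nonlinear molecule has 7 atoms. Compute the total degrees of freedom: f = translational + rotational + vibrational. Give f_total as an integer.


Step 1: Translational DOF = 3
Step 2: Rotational DOF (nonlinear) = 3
Step 3: Vibrational DOF = 3*7 - 6 = 15
Step 4: Total = 3 + 3 + 15 = 21

21


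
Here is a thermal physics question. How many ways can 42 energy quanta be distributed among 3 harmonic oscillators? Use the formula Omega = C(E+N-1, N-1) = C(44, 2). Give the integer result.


Step 1: Use binomial coefficient C(44, 2)
Step 2: Numerator = 44! / 42!
Step 3: Denominator = 2!
Step 4: Omega = 946

946


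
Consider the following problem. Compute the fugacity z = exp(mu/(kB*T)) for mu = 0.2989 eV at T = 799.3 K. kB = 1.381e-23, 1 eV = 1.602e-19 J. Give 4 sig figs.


Step 1: Convert mu to Joules: 0.2989*1.602e-19 = 4.788e-20 J
Step 2: kB*T = 1.381e-23*799.3 = 1.104e-20 J
Step 3: mu/(kB*T) = 4.338
Step 4: z = exp(4.338) = 76.55

76.55


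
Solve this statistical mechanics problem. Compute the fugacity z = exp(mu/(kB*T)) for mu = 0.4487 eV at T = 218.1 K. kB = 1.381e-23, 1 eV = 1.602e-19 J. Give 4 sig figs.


Step 1: Convert mu to Joules: 0.4487*1.602e-19 = 7.188e-20 J
Step 2: kB*T = 1.381e-23*218.1 = 3.012e-21 J
Step 3: mu/(kB*T) = 23.87
Step 4: z = exp(23.87) = 2.315e+10

2.315e+10


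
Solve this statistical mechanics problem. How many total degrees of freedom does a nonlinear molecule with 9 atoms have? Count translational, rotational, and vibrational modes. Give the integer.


Step 1: Translational DOF = 3
Step 2: Rotational DOF (nonlinear) = 3
Step 3: Vibrational DOF = 3*9 - 6 = 21
Step 4: Total = 3 + 3 + 21 = 27

27


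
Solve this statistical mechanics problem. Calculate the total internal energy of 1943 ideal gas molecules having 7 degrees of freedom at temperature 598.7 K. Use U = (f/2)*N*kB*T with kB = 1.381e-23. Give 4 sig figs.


Step 1: f/2 = 7/2 = 3.5
Step 2: N*kB*T = 1943*1.381e-23*598.7 = 1.606e-17
Step 3: U = 3.5 * 1.606e-17 = 5.623e-17 J

5.623e-17


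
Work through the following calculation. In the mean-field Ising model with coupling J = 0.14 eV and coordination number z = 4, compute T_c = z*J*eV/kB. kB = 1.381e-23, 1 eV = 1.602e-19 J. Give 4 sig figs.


Step 1: z*J = 4*0.14 = 0.56 eV
Step 2: Convert to Joules: 0.56*1.602e-19 = 8.971e-20 J
Step 3: T_c = 8.971e-20 / 1.381e-23 = 6496 K

6496


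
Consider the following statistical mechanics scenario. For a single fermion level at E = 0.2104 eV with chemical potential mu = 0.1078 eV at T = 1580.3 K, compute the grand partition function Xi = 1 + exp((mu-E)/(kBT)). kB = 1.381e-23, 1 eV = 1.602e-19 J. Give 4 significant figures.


Step 1: (mu - E) = 0.1078 - 0.2104 = -0.1026 eV
Step 2: x = (mu-E)*eV/(kB*T) = -0.1026*1.602e-19/(1.381e-23*1580.3) = -0.7531
Step 3: exp(x) = 0.4709
Step 4: Xi = 1 + 0.4709 = 1.471

1.471


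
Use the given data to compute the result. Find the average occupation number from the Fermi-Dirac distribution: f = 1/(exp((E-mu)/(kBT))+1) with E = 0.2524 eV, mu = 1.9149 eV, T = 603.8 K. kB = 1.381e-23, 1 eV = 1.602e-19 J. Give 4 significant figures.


Step 1: (E - mu) = 0.2524 - 1.9149 = -1.663 eV
Step 2: Convert: (E-mu)*eV = -2.663e-19 J
Step 3: x = (E-mu)*eV/(kB*T) = -31.94
Step 4: f = 1/(exp(-31.94)+1) = 1

1


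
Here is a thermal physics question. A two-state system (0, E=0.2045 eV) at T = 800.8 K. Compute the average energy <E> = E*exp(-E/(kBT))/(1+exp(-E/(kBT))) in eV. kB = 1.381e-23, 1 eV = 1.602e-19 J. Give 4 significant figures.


Step 1: beta*E = 0.2045*1.602e-19/(1.381e-23*800.8) = 2.962
Step 2: exp(-beta*E) = 0.0517
Step 3: <E> = 0.2045*0.0517/(1+0.0517) = 0.01005 eV

0.01005


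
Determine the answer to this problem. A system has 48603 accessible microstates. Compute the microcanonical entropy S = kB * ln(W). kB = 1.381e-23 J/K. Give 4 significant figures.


Step 1: ln(W) = ln(48603) = 10.79
Step 2: S = kB * ln(W) = 1.381e-23 * 10.79
Step 3: S = 1.49e-22 J/K

1.49e-22


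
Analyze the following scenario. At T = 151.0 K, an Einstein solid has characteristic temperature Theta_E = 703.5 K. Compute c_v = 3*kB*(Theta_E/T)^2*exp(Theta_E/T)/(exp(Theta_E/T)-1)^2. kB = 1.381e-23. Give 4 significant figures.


Step 1: x = Theta_E/T = 703.5/151.0 = 4.659
Step 2: x^2 = 21.71
Step 3: exp(x) = 105.5
Step 4: c_v = 3*1.381e-23*21.71*105.5/(105.5-1)^2 = 8.686e-24

8.686e-24


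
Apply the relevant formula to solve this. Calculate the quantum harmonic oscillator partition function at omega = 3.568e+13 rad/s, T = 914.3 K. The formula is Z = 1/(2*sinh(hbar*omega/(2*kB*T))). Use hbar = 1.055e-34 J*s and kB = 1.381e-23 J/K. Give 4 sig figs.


Step 1: Compute x = hbar*omega/(kB*T) = 1.055e-34*3.568e+13/(1.381e-23*914.3) = 0.2981
Step 2: x/2 = 0.1491
Step 3: sinh(x/2) = 0.1496
Step 4: Z = 1/(2*0.1496) = 3.342

3.342


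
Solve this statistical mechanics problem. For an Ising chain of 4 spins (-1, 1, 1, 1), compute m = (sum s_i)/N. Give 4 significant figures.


Step 1: Count up spins (+1): 3, down spins (-1): 1
Step 2: Total magnetization M = 3 - 1 = 2
Step 3: m = M/N = 2/4 = 0.5

0.5


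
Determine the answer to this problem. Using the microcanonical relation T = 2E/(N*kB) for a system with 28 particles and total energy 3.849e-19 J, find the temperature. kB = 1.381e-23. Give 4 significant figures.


Step 1: Numerator = 2*E = 2*3.849e-19 = 7.698e-19 J
Step 2: Denominator = N*kB = 28*1.381e-23 = 3.867e-22
Step 3: T = 7.698e-19 / 3.867e-22 = 1991 K

1991


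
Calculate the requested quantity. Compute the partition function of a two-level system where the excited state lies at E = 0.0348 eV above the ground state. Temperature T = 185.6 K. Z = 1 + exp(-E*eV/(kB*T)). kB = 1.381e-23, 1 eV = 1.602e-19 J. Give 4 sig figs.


Step 1: Compute beta*E = E*eV/(kB*T) = 0.0348*1.602e-19/(1.381e-23*185.6) = 2.175
Step 2: exp(-beta*E) = exp(-2.175) = 0.1136
Step 3: Z = 1 + 0.1136 = 1.114

1.114


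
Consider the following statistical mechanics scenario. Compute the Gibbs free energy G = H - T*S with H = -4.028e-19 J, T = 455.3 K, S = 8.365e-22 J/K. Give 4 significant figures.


Step 1: T*S = 455.3 * 8.365e-22 = 3.809e-19 J
Step 2: G = H - T*S = -4.028e-19 - 3.809e-19
Step 3: G = -7.837e-19 J

-7.837e-19


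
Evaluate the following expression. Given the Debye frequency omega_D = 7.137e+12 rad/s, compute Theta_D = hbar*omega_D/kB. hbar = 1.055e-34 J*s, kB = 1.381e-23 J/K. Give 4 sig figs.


Step 1: hbar*omega_D = 1.055e-34 * 7.137e+12 = 7.53e-22 J
Step 2: Theta_D = 7.53e-22 / 1.381e-23
Step 3: Theta_D = 54.52 K

54.52


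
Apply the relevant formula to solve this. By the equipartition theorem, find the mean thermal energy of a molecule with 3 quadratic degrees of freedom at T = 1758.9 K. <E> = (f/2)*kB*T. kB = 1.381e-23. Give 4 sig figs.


Step 1: f/2 = 3/2 = 1.5
Step 2: kB*T = 1.381e-23 * 1758.9 = 2.429e-20
Step 3: <E> = 1.5 * 2.429e-20 = 3.644e-20 J

3.644e-20


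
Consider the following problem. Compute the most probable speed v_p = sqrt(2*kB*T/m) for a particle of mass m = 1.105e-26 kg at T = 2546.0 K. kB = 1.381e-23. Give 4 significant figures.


Step 1: Numerator = 2*kB*T = 2*1.381e-23*2546.0 = 7.032e-20
Step 2: Ratio = 7.032e-20 / 1.105e-26 = 6.364e+06
Step 3: v_p = sqrt(6.364e+06) = 2523 m/s

2523


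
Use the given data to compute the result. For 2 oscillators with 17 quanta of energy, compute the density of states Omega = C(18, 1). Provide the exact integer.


Step 1: Use binomial coefficient C(18, 1)
Step 2: Numerator = 18! / 17!
Step 3: Denominator = 1!
Step 4: Omega = 18

18


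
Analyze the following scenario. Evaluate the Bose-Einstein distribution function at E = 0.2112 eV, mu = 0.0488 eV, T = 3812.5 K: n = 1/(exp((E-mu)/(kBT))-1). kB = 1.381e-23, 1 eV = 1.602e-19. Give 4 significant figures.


Step 1: (E - mu) = 0.1624 eV
Step 2: x = (E-mu)*eV/(kB*T) = 0.1624*1.602e-19/(1.381e-23*3812.5) = 0.4941
Step 3: exp(x) = 1.639
Step 4: n = 1/(exp(x)-1) = 1.565

1.565
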